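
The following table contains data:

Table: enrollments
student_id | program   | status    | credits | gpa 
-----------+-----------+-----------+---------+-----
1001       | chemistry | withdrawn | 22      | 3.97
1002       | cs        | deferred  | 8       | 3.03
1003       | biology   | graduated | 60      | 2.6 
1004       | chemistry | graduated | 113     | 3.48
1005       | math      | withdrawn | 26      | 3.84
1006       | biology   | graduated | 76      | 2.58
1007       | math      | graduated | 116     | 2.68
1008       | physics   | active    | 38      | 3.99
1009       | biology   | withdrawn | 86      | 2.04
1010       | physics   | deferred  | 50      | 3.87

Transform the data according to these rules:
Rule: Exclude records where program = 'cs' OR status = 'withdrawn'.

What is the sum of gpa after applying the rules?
19.2

Step 1: Find records where program = 'cs' OR status = 'withdrawn'
Step 2: 4 records match, summing to 12.88
Step 3: Original sum: 32.08
Step 4: Remaining sum = 32.08 - 12.88 = 19.2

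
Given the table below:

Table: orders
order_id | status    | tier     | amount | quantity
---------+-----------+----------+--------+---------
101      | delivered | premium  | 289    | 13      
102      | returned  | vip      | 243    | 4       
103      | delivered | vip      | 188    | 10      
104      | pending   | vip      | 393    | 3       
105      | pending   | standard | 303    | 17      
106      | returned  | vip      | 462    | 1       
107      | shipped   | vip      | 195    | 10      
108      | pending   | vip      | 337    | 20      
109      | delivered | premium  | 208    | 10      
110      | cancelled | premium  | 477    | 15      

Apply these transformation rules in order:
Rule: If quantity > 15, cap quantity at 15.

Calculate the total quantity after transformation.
96

Step 1: 2 records have quantity > 15
Step 2: These records originally summed to 37
Step 3: After capping: 2 × 15 = 30
Step 4: Unaffected records sum: 66
Step 5: Final sum = 30 + 66 = 96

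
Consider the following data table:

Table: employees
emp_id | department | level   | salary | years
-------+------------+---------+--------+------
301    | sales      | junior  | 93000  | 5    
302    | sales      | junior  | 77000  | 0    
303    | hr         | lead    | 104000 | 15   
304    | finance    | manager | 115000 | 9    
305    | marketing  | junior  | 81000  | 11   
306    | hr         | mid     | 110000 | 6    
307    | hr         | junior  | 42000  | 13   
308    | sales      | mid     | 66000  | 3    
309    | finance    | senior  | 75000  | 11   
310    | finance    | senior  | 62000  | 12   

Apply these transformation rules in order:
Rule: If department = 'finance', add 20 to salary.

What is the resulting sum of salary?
825060

Step 1: Count records where department = 'finance': 3
Step 2: Total bonus added: 3 × 20 = 60
Step 3: Original sum of salary: 825000
Step 4: Final sum = 825000 + 60 = 825060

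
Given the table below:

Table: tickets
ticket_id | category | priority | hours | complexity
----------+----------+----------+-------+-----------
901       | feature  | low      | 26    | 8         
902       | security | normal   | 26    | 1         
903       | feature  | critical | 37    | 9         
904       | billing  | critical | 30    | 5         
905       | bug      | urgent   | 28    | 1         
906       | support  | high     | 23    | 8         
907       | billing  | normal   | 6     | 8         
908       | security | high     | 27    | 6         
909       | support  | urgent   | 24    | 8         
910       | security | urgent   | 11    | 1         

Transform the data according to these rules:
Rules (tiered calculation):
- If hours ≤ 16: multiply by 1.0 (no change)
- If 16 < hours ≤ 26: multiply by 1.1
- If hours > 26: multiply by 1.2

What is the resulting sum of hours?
272.3

Step 1: Tier 1 (hours ≤ 16): 2 records, sum = 17 × 1.0 = 17.0
Step 2: Tier 2 (16 < hours ≤ 26): 4 records, sum = 99 × 1.1 = 108.9
Step 3: Tier 3 (hours > 26): 4 records, sum = 122 × 1.2 = 146.4
Step 4: Final sum = 17.0 + 108.9 + 146.4 = 272.3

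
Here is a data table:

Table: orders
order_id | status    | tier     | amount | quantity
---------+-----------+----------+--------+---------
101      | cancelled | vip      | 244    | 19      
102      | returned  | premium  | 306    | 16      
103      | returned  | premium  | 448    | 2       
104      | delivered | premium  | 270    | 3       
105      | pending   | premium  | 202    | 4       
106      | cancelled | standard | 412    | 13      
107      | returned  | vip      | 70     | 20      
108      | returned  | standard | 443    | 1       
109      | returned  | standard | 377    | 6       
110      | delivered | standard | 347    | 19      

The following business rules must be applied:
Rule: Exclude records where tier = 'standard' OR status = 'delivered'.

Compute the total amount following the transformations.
1270

Step 1: Find records where tier = 'standard' OR status = 'delivered'
Step 2: 5 records match, summing to 1849
Step 3: Original sum: 3119
Step 4: Remaining sum = 3119 - 1849 = 1270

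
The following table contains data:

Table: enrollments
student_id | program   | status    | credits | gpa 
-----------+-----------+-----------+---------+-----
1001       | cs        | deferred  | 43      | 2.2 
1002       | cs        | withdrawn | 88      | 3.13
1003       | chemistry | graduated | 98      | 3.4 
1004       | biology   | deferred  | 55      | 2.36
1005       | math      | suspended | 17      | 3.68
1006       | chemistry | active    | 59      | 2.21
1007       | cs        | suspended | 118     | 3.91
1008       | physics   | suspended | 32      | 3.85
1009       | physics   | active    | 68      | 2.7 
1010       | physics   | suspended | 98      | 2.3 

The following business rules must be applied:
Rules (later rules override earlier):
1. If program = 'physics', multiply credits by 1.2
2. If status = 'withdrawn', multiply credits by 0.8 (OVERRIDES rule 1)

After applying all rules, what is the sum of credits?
698.0

Step 1: Rule 2 takes priority for records with status = 'withdrawn'
  - 1 records: 88 × 0.8 = 70.4
Step 2: Rule 1 applies to remaining records with program = 'physics'
  - 3 records: 198 × 1.2 = 237.6
Step 3: Other records unchanged: 390
Step 4: Final sum = 70.4 + 237.6 + 390 = 698.0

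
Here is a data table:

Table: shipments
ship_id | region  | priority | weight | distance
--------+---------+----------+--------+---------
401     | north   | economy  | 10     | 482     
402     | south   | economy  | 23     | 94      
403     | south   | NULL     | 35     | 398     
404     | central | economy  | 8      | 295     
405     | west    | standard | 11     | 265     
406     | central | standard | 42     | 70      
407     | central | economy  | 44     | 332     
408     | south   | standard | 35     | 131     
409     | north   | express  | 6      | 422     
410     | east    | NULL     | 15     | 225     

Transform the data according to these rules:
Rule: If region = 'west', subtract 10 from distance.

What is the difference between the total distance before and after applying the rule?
10

Step 1: Original sum of distance = 2714
Step 2: 1 records have region = 'west'
Step 3: Each affected record changes by -10
Step 4: Total change = 1 × -10 = -10
Step 5: New sum = 2714 + -10 = 2704
Step 6: Difference = |2704 - 2714| = 10
        (Sum decreased by 10)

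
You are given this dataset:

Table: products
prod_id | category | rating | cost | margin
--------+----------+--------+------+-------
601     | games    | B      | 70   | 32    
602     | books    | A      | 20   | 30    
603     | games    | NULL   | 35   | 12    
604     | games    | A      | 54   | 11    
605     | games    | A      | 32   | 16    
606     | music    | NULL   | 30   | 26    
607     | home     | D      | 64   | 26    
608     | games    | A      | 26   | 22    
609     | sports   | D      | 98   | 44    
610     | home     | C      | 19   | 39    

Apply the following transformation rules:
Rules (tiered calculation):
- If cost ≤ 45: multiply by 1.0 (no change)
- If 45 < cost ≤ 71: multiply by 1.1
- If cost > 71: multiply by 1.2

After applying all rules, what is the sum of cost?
486.4

Step 1: Tier 1 (cost ≤ 45): 6 records, sum = 162 × 1.0 = 162.0
Step 2: Tier 2 (45 < cost ≤ 71): 3 records, sum = 188 × 1.1 = 206.8
Step 3: Tier 3 (cost > 71): 1 records, sum = 98 × 1.2 = 117.6
Step 4: Final sum = 162.0 + 206.8 + 117.6 = 486.4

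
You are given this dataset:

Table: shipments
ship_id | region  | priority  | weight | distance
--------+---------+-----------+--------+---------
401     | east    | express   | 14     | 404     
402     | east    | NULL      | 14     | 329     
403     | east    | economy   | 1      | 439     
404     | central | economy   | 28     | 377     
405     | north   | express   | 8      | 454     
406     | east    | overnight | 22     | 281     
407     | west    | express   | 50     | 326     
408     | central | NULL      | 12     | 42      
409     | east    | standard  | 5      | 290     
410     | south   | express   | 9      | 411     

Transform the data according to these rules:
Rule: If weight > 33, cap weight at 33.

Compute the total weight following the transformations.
146

Step 1: 1 records have weight > 33
Step 2: These records originally summed to 50
Step 3: After capping: 1 × 33 = 33
Step 4: Unaffected records sum: 113
Step 5: Final sum = 33 + 113 = 146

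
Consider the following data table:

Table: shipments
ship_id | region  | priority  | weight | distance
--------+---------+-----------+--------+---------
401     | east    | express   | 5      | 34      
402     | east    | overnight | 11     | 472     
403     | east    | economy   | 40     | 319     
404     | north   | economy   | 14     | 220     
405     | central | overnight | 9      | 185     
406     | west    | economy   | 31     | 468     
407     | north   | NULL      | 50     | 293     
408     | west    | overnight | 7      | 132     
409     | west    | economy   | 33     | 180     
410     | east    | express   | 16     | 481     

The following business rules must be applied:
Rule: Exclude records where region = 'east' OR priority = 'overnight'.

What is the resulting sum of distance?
1161

Step 1: Find records where region = 'east' OR priority = 'overnight'
Step 2: 6 records match, summing to 1623
Step 3: Original sum: 2784
Step 4: Remaining sum = 2784 - 1623 = 1161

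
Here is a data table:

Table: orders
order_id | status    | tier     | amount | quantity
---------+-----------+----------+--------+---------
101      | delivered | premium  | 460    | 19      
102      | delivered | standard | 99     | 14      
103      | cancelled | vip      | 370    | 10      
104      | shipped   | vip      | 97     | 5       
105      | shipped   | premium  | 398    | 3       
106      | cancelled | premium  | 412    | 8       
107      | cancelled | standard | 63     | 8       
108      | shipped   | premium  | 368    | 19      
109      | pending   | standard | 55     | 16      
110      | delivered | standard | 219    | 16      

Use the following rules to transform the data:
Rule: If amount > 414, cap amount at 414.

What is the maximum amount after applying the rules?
414

Step 1: Original maximum amount = 460
Step 2: Apply cap at 414
Step 3: 1 records had amount > 414 and were capped
Step 4: Maximum after transformation = 414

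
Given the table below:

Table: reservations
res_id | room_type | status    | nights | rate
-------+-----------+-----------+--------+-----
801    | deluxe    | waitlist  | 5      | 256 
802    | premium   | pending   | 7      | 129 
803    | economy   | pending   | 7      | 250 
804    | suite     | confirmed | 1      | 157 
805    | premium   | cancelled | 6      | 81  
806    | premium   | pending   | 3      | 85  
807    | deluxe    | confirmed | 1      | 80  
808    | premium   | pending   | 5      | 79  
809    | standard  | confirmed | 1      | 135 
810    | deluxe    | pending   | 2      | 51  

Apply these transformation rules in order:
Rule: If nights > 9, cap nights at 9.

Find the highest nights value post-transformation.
7

Step 1: Original maximum nights = 7
Step 2: Check cap of 9 against maximum
Step 3: No records exceed the cap (max 7 <= cap 9), so no capping applies
Step 4: Maximum after transformation = 7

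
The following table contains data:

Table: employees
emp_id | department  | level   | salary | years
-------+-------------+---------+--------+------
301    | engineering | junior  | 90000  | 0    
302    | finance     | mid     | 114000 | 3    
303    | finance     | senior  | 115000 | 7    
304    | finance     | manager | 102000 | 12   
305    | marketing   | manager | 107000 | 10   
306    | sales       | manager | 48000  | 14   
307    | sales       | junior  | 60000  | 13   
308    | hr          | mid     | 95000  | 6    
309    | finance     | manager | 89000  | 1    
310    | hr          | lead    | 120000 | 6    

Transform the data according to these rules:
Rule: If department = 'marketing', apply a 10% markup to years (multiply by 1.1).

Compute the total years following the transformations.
73.0

Step 1: Records with department = 'marketing' have total years = 10
Step 2: Apply multiplier: 10 × 1.1 = 11.0
Step 3: Other records total: 62
Step 4: Final sum = 11.0 + 62 = 73.0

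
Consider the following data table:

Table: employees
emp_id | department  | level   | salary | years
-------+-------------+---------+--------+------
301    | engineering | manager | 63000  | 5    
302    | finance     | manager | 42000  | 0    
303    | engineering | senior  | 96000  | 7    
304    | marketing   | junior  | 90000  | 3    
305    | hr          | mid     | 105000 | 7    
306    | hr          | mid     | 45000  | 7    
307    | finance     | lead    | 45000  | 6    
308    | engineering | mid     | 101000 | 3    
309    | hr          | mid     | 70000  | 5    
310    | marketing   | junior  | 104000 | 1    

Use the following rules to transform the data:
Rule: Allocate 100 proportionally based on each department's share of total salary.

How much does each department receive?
engineering: 34.17, finance: 11.43, hr: 28.91, marketing: 25.49

Step 1: Calculate total salary = 761000
Step 2: Calculate each department's proportion:
  engineering: 260000/761000 = 34.17% → 34.17
  finance: 87000/761000 = 11.43% → 11.43
  hr: 220000/761000 = 28.91% → 28.91
  marketing: 194000/761000 = 25.49% → 25.49
Step 3: Verify: sum of allocations ≈ 100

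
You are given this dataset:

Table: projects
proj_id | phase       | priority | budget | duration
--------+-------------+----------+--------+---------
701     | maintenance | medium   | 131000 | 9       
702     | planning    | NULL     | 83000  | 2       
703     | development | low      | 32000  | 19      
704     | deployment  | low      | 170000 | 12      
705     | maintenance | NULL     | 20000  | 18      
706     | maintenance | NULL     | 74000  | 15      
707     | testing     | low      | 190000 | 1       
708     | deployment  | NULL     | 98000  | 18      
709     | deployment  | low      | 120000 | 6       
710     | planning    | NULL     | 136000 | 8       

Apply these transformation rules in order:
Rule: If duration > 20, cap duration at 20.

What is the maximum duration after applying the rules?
19

Step 1: Original maximum duration = 19
Step 2: Check cap of 20 against maximum
Step 3: No records exceed the cap (max 19 <= cap 20), so no capping applies
Step 4: Maximum after transformation = 19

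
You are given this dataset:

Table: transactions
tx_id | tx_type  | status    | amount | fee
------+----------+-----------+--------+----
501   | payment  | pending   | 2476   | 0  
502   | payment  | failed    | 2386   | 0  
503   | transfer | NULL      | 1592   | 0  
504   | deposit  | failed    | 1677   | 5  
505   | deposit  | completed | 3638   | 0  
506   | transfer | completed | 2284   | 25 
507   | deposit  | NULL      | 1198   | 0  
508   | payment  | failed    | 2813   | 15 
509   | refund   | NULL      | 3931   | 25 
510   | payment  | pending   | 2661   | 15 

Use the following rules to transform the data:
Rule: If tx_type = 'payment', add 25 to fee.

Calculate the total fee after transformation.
185

Step 1: Count records where tx_type = 'payment': 4
Step 2: Total bonus added: 4 × 25 = 100
Step 3: Original sum of fee: 85
Step 4: Final sum = 85 + 100 = 185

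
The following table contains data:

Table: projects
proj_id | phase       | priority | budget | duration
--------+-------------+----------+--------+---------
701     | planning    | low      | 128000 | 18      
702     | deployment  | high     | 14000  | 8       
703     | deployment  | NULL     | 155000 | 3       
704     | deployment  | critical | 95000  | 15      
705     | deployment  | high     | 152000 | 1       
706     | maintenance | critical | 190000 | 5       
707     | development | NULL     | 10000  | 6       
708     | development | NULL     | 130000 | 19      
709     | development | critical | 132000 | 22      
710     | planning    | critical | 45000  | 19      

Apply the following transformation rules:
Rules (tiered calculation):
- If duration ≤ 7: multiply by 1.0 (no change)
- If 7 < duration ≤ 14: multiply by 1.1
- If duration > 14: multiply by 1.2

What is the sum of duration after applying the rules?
135.4

Step 1: Tier 1 (duration ≤ 7): 4 records, sum = 15 × 1.0 = 15.0
Step 2: Tier 2 (7 < duration ≤ 14): 1 records, sum = 8 × 1.1 = 8.8
Step 3: Tier 3 (duration > 14): 5 records, sum = 93 × 1.2 = 111.6
Step 4: Final sum = 15.0 + 8.8 + 111.6 = 135.4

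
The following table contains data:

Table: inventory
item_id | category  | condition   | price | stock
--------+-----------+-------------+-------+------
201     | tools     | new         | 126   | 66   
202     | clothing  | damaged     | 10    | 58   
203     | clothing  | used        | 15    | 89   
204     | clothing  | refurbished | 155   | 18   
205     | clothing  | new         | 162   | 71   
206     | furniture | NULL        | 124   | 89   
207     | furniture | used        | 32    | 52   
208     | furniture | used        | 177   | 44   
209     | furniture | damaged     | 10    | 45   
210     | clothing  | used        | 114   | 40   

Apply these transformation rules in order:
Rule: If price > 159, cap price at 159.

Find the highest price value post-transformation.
159

Step 1: Original maximum price = 177
Step 2: Apply cap at 159
Step 3: 2 records had price > 159 and were capped
Step 4: Maximum after transformation = 159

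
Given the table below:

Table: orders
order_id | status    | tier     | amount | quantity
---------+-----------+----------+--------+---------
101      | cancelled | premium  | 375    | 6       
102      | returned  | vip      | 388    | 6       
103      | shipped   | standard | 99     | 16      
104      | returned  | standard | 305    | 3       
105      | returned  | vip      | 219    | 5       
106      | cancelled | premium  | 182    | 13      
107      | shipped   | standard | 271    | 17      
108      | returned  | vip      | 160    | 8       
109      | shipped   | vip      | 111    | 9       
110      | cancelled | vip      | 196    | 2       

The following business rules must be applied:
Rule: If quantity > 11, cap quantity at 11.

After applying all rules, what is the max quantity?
11

Step 1: Original maximum quantity = 17
Step 2: Apply cap at 11
Step 3: 3 records had quantity > 11 and were capped
Step 4: Maximum after transformation = 11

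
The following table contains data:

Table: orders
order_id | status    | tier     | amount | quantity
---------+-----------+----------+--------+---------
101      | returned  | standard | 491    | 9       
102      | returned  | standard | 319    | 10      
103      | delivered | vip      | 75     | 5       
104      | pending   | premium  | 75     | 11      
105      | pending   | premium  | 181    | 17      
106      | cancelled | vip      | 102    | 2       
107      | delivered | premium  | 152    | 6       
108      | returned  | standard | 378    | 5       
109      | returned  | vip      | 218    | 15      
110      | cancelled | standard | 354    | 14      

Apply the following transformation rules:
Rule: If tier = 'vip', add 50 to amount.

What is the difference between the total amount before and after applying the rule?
150

Step 1: Original sum of amount = 2345
Step 2: 3 records have tier = 'vip'
Step 3: Each affected record changes by 50
Step 4: Total change = 3 × 50 = 150
Step 5: New sum = 2345 + 150 = 2495
Step 6: Difference = |2495 - 2345| = 150
        (Sum increased by 150)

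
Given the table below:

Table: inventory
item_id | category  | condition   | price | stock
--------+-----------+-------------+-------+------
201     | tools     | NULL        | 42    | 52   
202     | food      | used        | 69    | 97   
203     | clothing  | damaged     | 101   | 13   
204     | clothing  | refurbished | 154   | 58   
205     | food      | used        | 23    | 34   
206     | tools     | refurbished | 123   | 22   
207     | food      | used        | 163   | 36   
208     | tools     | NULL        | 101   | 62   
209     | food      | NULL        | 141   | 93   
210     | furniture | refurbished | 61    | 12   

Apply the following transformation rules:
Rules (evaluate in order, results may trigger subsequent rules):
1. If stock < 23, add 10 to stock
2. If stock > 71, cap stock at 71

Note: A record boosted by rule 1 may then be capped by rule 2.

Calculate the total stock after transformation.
461

Step 1: Apply rule 1 to records with stock < 23
  - 3 records get bonus of 10
  - Of these, 0 records then exceed 71 and get capped
Step 2: Apply rule 2 to records with stock > 71
  - 2 records (original) are capped
Step 3: Calculate final sum = 461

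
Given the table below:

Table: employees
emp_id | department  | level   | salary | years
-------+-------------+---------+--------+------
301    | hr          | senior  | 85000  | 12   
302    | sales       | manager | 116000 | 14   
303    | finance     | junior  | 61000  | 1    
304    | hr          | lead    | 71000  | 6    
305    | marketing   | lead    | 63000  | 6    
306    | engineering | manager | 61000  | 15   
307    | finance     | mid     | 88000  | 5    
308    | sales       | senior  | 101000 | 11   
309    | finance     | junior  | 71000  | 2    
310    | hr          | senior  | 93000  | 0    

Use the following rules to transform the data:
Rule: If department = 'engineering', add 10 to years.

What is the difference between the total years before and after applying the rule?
10

Step 1: Original sum of years = 72
Step 2: 1 records have department = 'engineering'
Step 3: Each affected record changes by 10
Step 4: Total change = 1 × 10 = 10
Step 5: New sum = 72 + 10 = 82
Step 6: Difference = |82 - 72| = 10
        (Sum increased by 10)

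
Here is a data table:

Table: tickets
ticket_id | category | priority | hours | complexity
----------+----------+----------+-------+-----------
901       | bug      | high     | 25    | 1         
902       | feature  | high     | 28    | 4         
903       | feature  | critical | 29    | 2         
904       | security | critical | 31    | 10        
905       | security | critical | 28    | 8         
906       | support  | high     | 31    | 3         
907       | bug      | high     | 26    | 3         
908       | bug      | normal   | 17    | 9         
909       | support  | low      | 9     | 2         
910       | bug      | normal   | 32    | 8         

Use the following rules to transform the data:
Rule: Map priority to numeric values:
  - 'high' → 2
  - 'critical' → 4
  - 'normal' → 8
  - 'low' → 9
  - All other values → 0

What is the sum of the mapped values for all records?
45

Step 1: Apply mapping to each record
Step 2: Count by status:
  'high': 4 records × 2 = 8
  'critical': 3 records × 4 = 12
  'normal': 2 records × 8 = 16
  'low': 1 records × 9 = 9
Step 3: Sum all mapped values = 45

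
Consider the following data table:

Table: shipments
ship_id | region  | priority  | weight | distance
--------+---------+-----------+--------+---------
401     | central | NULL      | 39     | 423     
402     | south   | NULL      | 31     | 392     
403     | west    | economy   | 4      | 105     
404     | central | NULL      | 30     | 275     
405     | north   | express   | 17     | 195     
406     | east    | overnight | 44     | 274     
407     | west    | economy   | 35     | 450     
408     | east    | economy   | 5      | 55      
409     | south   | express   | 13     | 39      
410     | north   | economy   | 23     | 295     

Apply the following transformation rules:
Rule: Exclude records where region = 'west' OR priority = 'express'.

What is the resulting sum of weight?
172

Step 1: Find records where region = 'west' OR priority = 'express'
Step 2: 4 records match, summing to 69
Step 3: Original sum: 241
Step 4: Remaining sum = 241 - 69 = 172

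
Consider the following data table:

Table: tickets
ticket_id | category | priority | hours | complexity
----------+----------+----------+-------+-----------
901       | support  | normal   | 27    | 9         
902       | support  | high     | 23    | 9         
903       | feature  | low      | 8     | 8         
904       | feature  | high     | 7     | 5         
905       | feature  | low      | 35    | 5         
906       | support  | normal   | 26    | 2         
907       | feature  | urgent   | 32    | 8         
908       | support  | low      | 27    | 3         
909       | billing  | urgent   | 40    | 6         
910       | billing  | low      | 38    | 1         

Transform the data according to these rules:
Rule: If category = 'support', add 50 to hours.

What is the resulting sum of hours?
463

Step 1: Count records where category = 'support': 4
Step 2: Total bonus added: 4 × 50 = 200
Step 3: Original sum of hours: 263
Step 4: Final sum = 263 + 200 = 463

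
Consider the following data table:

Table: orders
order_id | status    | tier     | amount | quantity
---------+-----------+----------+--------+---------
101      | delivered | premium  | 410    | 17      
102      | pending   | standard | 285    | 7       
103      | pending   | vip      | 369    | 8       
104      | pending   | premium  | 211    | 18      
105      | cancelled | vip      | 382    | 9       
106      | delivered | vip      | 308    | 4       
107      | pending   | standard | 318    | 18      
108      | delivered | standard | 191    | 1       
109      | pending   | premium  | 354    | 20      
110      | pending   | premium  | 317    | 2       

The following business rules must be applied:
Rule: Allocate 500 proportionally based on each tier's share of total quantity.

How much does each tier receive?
premium: 274.04, standard: 125.0, vip: 100.96

Step 1: Calculate total quantity = 104
Step 2: Calculate each tier's proportion:
  premium: 57/104 = 54.81% → 274.04
  standard: 26/104 = 25.00% → 125.0
  vip: 21/104 = 20.19% → 100.96
Step 3: Verify: sum of allocations ≈ 500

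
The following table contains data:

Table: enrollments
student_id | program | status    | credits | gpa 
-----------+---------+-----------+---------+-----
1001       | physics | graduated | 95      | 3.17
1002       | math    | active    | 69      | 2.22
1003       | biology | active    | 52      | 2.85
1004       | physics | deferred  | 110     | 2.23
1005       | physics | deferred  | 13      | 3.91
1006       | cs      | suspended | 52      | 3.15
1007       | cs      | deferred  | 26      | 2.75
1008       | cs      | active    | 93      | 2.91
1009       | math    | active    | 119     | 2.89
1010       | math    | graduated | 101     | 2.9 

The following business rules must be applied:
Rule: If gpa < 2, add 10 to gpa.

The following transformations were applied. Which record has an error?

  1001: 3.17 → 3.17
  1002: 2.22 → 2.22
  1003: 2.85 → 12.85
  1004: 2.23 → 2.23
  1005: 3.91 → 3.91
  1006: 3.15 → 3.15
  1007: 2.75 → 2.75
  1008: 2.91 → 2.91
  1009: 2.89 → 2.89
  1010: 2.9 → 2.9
Record 1003 has an error. The correct transformed value should be 2.85, not 12.85.

Step 1: Check each record against the rule
Step 2: Record 1003 has gpa = 2.85
Step 3: Since 2.85 >= 2, the bonus should not have been applied
Step 4: Correct value = 2.85, but claimed value = 12.85
Conclusion: Record 1003 has the error.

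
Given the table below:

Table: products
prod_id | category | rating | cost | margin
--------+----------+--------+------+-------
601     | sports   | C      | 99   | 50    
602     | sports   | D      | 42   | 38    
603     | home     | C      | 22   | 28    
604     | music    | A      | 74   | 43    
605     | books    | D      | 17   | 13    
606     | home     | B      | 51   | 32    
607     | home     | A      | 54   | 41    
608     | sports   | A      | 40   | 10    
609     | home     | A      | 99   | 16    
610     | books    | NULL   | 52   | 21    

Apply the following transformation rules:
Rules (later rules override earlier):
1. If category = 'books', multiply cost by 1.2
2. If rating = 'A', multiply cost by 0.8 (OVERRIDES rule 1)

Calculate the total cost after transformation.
510.4

Step 1: Rule 2 takes priority for records with rating = 'A'
  - 4 records: 267 × 0.8 = 213.6
Step 2: Rule 1 applies to remaining records with category = 'books'
  - 2 records: 69 × 1.2 = 82.8
Step 3: Other records unchanged: 214
Step 4: Final sum = 213.6 + 82.8 + 214 = 510.4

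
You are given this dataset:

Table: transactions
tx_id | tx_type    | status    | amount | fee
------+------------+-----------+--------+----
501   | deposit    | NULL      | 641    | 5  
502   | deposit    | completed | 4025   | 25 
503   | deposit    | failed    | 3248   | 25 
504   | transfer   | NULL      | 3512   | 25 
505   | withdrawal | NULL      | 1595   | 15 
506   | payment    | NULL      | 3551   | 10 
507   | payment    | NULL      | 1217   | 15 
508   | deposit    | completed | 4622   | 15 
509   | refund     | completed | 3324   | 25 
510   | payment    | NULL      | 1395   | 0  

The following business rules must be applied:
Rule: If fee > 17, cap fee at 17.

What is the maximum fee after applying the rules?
17

Step 1: Original maximum fee = 25
Step 2: Apply cap at 17
Step 3: 4 records had fee > 17 and were capped
Step 4: Maximum after transformation = 17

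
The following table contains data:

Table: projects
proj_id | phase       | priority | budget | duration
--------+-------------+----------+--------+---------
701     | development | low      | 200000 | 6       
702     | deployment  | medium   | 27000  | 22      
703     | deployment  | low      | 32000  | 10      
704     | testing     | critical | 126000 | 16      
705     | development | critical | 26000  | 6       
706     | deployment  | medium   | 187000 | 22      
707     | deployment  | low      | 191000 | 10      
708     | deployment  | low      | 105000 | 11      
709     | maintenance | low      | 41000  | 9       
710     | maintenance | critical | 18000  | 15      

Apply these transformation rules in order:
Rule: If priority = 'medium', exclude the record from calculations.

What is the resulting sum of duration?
83

Step 1: Identify records where priority = 'medium'
Step 2: The excluded records sum to 44
Step 3: Original total duration = 127
Step 4: Remaining total = 127 - 44 = 83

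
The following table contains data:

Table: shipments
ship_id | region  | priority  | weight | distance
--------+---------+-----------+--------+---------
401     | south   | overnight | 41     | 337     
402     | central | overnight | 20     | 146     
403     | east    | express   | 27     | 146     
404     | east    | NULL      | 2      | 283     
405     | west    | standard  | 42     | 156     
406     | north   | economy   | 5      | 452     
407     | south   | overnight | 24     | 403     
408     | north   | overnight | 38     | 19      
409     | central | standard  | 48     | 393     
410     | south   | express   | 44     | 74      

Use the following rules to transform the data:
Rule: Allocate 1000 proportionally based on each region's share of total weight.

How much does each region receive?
central: 233.68, east: 99.66, north: 147.77, south: 374.57, west: 144.33

Step 1: Calculate total weight = 291
Step 2: Calculate each region's proportion:
  central: 68/291 = 23.37% → 233.68
  east: 29/291 = 9.97% → 99.66
  north: 43/291 = 14.78% → 147.77
  south: 109/291 = 37.46% → 374.57
  west: 42/291 = 14.43% → 144.33
Step 3: Verify: sum of allocations ≈ 1000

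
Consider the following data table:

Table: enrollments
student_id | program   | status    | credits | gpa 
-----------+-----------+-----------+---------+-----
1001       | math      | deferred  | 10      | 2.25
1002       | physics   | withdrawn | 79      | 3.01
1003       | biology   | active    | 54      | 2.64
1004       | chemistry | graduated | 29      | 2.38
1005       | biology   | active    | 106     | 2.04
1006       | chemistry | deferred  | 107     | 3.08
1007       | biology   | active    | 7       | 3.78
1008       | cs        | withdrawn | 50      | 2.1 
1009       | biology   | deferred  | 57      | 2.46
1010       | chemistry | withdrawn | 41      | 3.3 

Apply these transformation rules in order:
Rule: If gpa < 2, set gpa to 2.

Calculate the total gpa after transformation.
27.04

Step 1: 0 records have gpa < 2
Step 2: These records originally summed to 0
Step 3: After setting to minimum: 0 × 2 = 0
Step 4: Unaffected records sum: 27.04
Step 5: Final sum = 0 + 27.04 = 27.04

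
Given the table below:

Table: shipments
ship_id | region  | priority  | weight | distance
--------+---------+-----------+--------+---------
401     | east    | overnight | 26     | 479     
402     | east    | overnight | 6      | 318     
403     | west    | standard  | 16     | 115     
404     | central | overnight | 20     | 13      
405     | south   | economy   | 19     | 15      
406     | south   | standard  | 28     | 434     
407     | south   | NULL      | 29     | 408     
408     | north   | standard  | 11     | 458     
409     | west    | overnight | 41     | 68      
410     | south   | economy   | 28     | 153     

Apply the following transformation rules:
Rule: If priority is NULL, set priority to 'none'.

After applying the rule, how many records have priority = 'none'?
1

Step 1: Count records where priority IS NULL
Step 2: Found 1 records with NULL priority
Step 3: These records will have priority set to 'none'
Step 4: Records already having priority = 'none': 0
Step 5: Answer: 1 + 0 = 1 records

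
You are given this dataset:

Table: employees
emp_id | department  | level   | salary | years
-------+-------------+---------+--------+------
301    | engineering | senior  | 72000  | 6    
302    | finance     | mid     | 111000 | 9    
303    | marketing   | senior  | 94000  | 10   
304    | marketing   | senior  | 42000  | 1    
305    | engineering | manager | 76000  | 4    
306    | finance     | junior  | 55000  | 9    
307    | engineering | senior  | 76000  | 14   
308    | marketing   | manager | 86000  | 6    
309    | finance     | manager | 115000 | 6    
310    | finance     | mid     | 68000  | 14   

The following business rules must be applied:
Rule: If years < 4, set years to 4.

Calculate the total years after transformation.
82

Step 1: 1 records have years < 4
Step 2: These records originally summed to 1
Step 3: After setting to minimum: 1 × 4 = 4
Step 4: Unaffected records sum: 78
Step 5: Final sum = 4 + 78 = 82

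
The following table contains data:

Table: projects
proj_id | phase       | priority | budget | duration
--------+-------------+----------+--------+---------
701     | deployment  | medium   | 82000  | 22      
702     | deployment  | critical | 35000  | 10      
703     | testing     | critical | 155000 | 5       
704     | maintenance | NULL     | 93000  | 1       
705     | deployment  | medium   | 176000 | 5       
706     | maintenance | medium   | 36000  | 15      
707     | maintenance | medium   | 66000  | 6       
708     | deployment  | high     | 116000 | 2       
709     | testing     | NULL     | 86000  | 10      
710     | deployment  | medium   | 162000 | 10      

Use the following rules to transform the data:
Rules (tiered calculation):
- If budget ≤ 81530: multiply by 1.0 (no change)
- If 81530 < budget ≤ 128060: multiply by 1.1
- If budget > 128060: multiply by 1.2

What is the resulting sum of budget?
1143300.0

Step 1: Tier 1 (budget ≤ 81530): 3 records, sum = 137000 × 1.0 = 137000.0
Step 2: Tier 2 (81530 < budget ≤ 128060): 4 records, sum = 377000 × 1.1 = 414700.0
Step 3: Tier 3 (budget > 128060): 3 records, sum = 493000 × 1.2 = 591600.0
Step 4: Final sum = 137000.0 + 414700.0 + 591600.0 = 1143300.0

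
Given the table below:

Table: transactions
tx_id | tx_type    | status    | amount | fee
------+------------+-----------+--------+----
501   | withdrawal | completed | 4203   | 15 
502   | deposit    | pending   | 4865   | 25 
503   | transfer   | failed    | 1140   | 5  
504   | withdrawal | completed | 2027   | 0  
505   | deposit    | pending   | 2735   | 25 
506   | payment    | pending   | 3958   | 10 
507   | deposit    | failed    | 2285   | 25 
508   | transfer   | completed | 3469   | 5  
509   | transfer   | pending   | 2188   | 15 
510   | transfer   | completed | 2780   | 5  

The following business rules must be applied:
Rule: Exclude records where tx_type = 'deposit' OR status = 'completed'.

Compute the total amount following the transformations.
7286

Step 1: Find records where tx_type = 'deposit' OR status = 'completed'
Step 2: 7 records match, summing to 22364
Step 3: Original sum: 29650
Step 4: Remaining sum = 29650 - 22364 = 7286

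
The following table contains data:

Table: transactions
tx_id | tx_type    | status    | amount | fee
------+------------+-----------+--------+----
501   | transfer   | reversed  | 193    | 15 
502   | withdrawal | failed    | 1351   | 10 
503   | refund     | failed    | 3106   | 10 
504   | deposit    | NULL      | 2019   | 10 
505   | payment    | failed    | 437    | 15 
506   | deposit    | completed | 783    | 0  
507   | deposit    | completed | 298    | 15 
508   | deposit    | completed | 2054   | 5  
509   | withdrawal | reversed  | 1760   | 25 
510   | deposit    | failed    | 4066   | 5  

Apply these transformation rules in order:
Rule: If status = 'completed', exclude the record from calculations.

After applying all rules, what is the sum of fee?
90

Step 1: Identify records where status = 'completed'
Step 2: The excluded records sum to 20
Step 3: Original total fee = 110
Step 4: Remaining total = 110 - 20 = 90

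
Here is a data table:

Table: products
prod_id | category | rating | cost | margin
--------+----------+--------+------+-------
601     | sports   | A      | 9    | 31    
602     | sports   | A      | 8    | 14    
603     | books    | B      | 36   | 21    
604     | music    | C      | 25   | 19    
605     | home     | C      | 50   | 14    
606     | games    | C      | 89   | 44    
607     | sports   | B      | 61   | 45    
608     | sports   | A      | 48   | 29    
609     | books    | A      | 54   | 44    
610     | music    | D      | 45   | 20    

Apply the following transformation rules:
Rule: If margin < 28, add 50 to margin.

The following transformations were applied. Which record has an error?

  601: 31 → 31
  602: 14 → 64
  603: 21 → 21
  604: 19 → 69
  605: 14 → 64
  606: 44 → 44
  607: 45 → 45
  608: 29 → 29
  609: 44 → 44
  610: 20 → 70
Record 603 has an error. The correct transformed value should be 71, not 21.

Step 1: Check each record against the rule
Step 2: Record 603 has margin = 21
Step 3: Since 21 < 28, the bonus should have been applied
Step 4: Correct value = 71, but claimed value = 21
Conclusion: Record 603 has the error.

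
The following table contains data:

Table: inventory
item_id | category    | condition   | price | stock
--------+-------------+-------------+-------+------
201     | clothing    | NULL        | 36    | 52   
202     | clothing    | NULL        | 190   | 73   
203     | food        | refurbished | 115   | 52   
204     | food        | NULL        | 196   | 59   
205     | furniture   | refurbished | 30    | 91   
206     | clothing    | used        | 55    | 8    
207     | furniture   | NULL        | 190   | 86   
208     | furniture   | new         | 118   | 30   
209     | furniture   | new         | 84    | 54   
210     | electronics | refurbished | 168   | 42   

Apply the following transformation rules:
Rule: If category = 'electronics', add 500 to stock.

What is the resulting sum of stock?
1047

Step 1: Count records where category = 'electronics': 1
Step 2: Total bonus added: 1 × 500 = 500
Step 3: Original sum of stock: 547
Step 4: Final sum = 547 + 500 = 1047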